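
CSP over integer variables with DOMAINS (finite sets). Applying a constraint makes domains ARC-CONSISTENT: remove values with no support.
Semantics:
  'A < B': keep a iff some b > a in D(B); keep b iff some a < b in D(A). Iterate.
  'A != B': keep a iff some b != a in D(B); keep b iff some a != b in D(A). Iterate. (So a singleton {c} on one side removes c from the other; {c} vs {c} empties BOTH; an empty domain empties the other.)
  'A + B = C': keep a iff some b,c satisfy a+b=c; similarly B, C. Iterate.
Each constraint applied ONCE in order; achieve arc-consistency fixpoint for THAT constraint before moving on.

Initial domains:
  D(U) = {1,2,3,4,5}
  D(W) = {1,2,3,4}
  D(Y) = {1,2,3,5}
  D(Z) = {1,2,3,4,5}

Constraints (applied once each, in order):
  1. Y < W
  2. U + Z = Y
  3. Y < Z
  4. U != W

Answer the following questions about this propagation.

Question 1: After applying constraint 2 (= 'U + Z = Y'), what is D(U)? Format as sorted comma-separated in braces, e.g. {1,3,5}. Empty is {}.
Constraint 1 (Y < W) on D(Y)={1,2,3,5} D(W)={1,2,3,4}: Y {1,2,3,5}->{1,2,3}; W {1,2,3,4}->{2,3,4}
Constraint 2 (U + Z = Y) on D(U)={1,2,3,4,5} D(Z)={1,2,3,4,5} D(Y)={1,2,3}: U {1,2,3,4,5}->{1,2}; Z {1,2,3,4,5}->{1,2}; Y {1,2,3}->{2,3}
So after constraint 2: D(U) = {1,2}

Answer: {1,2}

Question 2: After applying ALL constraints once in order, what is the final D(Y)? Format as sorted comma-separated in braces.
Constraint 1 (Y < W) on D(Y)={1,2,3,5} D(W)={1,2,3,4}: Y {1,2,3,5}->{1,2,3}; W {1,2,3,4}->{2,3,4}
Constraint 2 (U + Z = Y) on D(U)={1,2,3,4,5} D(Z)={1,2,3,4,5} D(Y)={1,2,3}: U {1,2,3,4,5}->{1,2}; Z {1,2,3,4,5}->{1,2}; Y {1,2,3}->{2,3}
Constraint 3 (Y < Z) on D(Y)={2,3} D(Z)={1,2}: Y {2,3}->{}; Z {1,2}->{}
Constraint 4 (U != W) on D(U)={1,2} D(W)={2,3,4}: no change
So after all 4 constraints: D(Y) = {}

Answer: {}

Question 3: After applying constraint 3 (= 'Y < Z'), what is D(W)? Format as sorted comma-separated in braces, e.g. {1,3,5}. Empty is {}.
Answer: {2,3,4}

Derivation:
Constraint 1 (Y < W) on D(Y)={1,2,3,5} D(W)={1,2,3,4}: Y {1,2,3,5}->{1,2,3}; W {1,2,3,4}->{2,3,4}
Constraint 2 (U + Z = Y) on D(U)={1,2,3,4,5} D(Z)={1,2,3,4,5} D(Y)={1,2,3}: U {1,2,3,4,5}->{1,2}; Z {1,2,3,4,5}->{1,2}; Y {1,2,3}->{2,3}
Constraint 3 (Y < Z) on D(Y)={2,3} D(Z)={1,2}: Y {2,3}->{}; Z {1,2}->{}
So after constraint 3: D(W) = {2,3,4}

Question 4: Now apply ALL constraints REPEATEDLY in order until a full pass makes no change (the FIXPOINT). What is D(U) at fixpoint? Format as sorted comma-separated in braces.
Answer: {}

Derivation:
pass 0 (initial): D(U)={1,2,3,4,5}
pass 1: U {1,2,3,4,5}->{1,2}; W {1,2,3,4}->{2,3,4}; Y {1,2,3,5}->{}; Z {1,2,3,4,5}->{}
pass 2: U {1,2}->{}; W {2,3,4}->{}
pass 3: no change
Fixpoint after 3 passes: D(U) = {}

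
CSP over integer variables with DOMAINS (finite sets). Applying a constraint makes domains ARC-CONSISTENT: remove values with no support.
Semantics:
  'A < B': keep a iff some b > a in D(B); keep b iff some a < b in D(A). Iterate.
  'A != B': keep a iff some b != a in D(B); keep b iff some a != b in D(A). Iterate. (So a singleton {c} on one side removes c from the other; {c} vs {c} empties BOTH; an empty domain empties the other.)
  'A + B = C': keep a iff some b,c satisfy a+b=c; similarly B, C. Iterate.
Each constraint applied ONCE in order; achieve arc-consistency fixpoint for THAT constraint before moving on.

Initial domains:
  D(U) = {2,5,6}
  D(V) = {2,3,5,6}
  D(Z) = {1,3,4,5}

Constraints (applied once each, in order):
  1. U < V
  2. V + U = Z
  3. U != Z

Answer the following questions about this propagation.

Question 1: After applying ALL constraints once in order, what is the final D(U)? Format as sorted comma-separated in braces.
Constraint 1 (U < V) on D(U)={2,5,6} D(V)={2,3,5,6}: U {2,5,6}->{2,5}; V {2,3,5,6}->{3,5,6}
Constraint 2 (V + U = Z) on D(V)={3,5,6} D(U)={2,5} D(Z)={1,3,4,5}: V {3,5,6}->{3}; U {2,5}->{2}; Z {1,3,4,5}->{5}
Constraint 3 (U != Z) on D(U)={2} D(Z)={5}: no change
So after all 3 constraints: D(U) = {2}

Answer: {2}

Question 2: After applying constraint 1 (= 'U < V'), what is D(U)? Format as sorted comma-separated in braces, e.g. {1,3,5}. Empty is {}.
Answer: {2,5}

Derivation:
Constraint 1 (U < V) on D(U)={2,5,6} D(V)={2,3,5,6}: U {2,5,6}->{2,5}; V {2,3,5,6}->{3,5,6}
So after constraint 1: D(U) = {2,5}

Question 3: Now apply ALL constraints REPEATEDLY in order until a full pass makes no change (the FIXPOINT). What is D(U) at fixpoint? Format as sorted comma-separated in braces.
pass 0 (initial): D(U)={2,5,6}
pass 1: U {2,5,6}->{2}; V {2,3,5,6}->{3}; Z {1,3,4,5}->{5}
pass 2: no change
Fixpoint after 2 passes: D(U) = {2}

Answer: {2}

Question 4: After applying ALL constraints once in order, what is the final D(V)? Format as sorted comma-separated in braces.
Answer: {3}

Derivation:
Constraint 1 (U < V) on D(U)={2,5,6} D(V)={2,3,5,6}: U {2,5,6}->{2,5}; V {2,3,5,6}->{3,5,6}
Constraint 2 (V + U = Z) on D(V)={3,5,6} D(U)={2,5} D(Z)={1,3,4,5}: V {3,5,6}->{3}; U {2,5}->{2}; Z {1,3,4,5}->{5}
Constraint 3 (U != Z) on D(U)={2} D(Z)={5}: no change
So after all 3 constraints: D(V) = {3}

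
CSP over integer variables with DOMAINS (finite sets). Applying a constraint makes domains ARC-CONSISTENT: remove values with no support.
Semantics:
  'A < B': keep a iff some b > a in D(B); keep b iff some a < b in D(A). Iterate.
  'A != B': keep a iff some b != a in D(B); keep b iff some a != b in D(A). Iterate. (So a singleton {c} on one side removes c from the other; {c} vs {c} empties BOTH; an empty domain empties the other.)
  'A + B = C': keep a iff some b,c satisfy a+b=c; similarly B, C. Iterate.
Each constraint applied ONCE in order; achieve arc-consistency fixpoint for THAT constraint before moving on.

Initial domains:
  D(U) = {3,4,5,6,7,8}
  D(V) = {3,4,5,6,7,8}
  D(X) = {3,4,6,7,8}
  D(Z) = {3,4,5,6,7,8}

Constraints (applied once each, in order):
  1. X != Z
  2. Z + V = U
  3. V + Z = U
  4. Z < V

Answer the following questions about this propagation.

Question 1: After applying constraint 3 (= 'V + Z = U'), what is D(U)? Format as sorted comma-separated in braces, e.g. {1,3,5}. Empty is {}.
Constraint 1 (X != Z) on D(X)={3,4,6,7,8} D(Z)={3,4,5,6,7,8}: no change
Constraint 2 (Z + V = U) on D(Z)={3,4,5,6,7,8} D(V)={3,4,5,6,7,8} D(U)={3,4,5,6,7,8}: Z {3,4,5,6,7,8}->{3,4,5}; V {3,4,5,6,7,8}->{3,4,5}; U {3,4,5,6,7,8}->{6,7,8}
Constraint 3 (V + Z = U) on D(V)={3,4,5} D(Z)={3,4,5} D(U)={6,7,8}: no change
So after constraint 3: D(U) = {6,7,8}

Answer: {6,7,8}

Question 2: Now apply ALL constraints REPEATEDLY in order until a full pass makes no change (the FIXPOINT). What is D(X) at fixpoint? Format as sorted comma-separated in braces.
Answer: {3,4,6,7,8}

Derivation:
pass 0 (initial): D(X)={3,4,6,7,8}
pass 1: U {3,4,5,6,7,8}->{6,7,8}; V {3,4,5,6,7,8}->{4,5}; Z {3,4,5,6,7,8}->{3,4}
pass 2: U {6,7,8}->{7,8}
pass 3: no change
Fixpoint after 3 passes: D(X) = {3,4,6,7,8}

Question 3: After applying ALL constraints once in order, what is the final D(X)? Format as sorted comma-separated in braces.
Answer: {3,4,6,7,8}

Derivation:
Constraint 1 (X != Z) on D(X)={3,4,6,7,8} D(Z)={3,4,5,6,7,8}: no change
Constraint 2 (Z + V = U) on D(Z)={3,4,5,6,7,8} D(V)={3,4,5,6,7,8} D(U)={3,4,5,6,7,8}: Z {3,4,5,6,7,8}->{3,4,5}; V {3,4,5,6,7,8}->{3,4,5}; U {3,4,5,6,7,8}->{6,7,8}
Constraint 3 (V + Z = U) on D(V)={3,4,5} D(Z)={3,4,5} D(U)={6,7,8}: no change
Constraint 4 (Z < V) on D(Z)={3,4,5} D(V)={3,4,5}: Z {3,4,5}->{3,4}; V {3,4,5}->{4,5}
So after all 4 constraints: D(X) = {3,4,6,7,8}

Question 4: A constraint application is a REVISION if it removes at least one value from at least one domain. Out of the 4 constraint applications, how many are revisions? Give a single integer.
Constraint 1 (X != Z) on D(X)={3,4,6,7,8} D(Z)={3,4,5,6,7,8}: no change => not a revision
Constraint 2 (Z + V = U) on D(Z)={3,4,5,6,7,8} D(V)={3,4,5,6,7,8} D(U)={3,4,5,6,7,8}: Z {3,4,5,6,7,8}->{3,4,5}; V {3,4,5,6,7,8}->{3,4,5}; U {3,4,5,6,7,8}->{6,7,8} => REVISION
Constraint 3 (V + Z = U) on D(V)={3,4,5} D(Z)={3,4,5} D(U)={6,7,8}: no change => not a revision
Constraint 4 (Z < V) on D(Z)={3,4,5} D(V)={3,4,5}: Z {3,4,5}->{3,4}; V {3,4,5}->{4,5} => REVISION
Total revisions = 2

Answer: 2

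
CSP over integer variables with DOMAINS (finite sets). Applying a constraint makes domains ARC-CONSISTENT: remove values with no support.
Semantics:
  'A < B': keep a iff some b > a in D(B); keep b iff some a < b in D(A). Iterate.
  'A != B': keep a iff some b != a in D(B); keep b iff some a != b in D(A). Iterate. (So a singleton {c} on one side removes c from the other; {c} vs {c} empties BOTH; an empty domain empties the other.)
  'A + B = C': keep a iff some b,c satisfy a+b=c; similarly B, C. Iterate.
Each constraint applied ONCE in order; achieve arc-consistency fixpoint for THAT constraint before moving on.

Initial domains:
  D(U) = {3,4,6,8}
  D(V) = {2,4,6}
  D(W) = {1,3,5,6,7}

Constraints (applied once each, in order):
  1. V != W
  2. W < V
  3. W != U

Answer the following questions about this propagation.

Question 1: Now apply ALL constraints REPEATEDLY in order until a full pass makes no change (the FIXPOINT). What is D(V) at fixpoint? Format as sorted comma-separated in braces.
Answer: {2,4,6}

Derivation:
pass 0 (initial): D(V)={2,4,6}
pass 1: W {1,3,5,6,7}->{1,3,5}
pass 2: no change
Fixpoint after 2 passes: D(V) = {2,4,6}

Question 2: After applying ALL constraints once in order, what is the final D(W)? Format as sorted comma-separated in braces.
Answer: {1,3,5}

Derivation:
Constraint 1 (V != W) on D(V)={2,4,6} D(W)={1,3,5,6,7}: no change
Constraint 2 (W < V) on D(W)={1,3,5,6,7} D(V)={2,4,6}: W {1,3,5,6,7}->{1,3,5}
Constraint 3 (W != U) on D(W)={1,3,5} D(U)={3,4,6,8}: no change
So after all 3 constraints: D(W) = {1,3,5}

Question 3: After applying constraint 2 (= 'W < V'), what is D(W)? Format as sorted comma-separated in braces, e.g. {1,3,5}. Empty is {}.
Constraint 1 (V != W) on D(V)={2,4,6} D(W)={1,3,5,6,7}: no change
Constraint 2 (W < V) on D(W)={1,3,5,6,7} D(V)={2,4,6}: W {1,3,5,6,7}->{1,3,5}
So after constraint 2: D(W) = {1,3,5}

Answer: {1,3,5}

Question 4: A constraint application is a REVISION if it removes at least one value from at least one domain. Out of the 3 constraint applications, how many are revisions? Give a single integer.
Constraint 1 (V != W) on D(V)={2,4,6} D(W)={1,3,5,6,7}: no change => not a revision
Constraint 2 (W < V) on D(W)={1,3,5,6,7} D(V)={2,4,6}: W {1,3,5,6,7}->{1,3,5} => REVISION
Constraint 3 (W != U) on D(W)={1,3,5} D(U)={3,4,6,8}: no change => not a revision
Total revisions = 1

Answer: 1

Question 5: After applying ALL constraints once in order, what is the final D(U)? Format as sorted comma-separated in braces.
Answer: {3,4,6,8}

Derivation:
Constraint 1 (V != W) on D(V)={2,4,6} D(W)={1,3,5,6,7}: no change
Constraint 2 (W < V) on D(W)={1,3,5,6,7} D(V)={2,4,6}: W {1,3,5,6,7}->{1,3,5}
Constraint 3 (W != U) on D(W)={1,3,5} D(U)={3,4,6,8}: no change
So after all 3 constraints: D(U) = {3,4,6,8}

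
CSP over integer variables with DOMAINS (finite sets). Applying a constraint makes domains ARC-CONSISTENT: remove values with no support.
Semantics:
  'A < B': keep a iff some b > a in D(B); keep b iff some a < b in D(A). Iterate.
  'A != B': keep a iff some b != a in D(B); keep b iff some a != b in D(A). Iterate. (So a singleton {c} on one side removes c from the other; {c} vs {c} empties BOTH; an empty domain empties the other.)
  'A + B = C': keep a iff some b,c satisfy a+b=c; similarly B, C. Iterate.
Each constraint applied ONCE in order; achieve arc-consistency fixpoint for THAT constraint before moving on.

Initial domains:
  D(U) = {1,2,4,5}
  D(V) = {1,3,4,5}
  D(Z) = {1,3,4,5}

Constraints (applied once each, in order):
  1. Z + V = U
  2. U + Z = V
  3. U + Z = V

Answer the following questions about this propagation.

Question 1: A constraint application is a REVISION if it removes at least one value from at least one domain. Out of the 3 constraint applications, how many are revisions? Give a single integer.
Constraint 1 (Z + V = U) on D(Z)={1,3,4,5} D(V)={1,3,4,5} D(U)={1,2,4,5}: Z {1,3,4,5}->{1,3,4}; V {1,3,4,5}->{1,3,4}; U {1,2,4,5}->{2,4,5} => REVISION
Constraint 2 (U + Z = V) on D(U)={2,4,5} D(Z)={1,3,4} D(V)={1,3,4}: U {2,4,5}->{2}; Z {1,3,4}->{1}; V {1,3,4}->{3} => REVISION
Constraint 3 (U + Z = V) on D(U)={2} D(Z)={1} D(V)={3}: no change => not a revision
Total revisions = 2

Answer: 2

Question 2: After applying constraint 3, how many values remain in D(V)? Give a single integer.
Answer: 1

Derivation:
Constraint 1 (Z + V = U) on D(Z)={1,3,4,5} D(V)={1,3,4,5} D(U)={1,2,4,5}: Z {1,3,4,5}->{1,3,4}; V {1,3,4,5}->{1,3,4}; U {1,2,4,5}->{2,4,5}
Constraint 2 (U + Z = V) on D(U)={2,4,5} D(Z)={1,3,4} D(V)={1,3,4}: U {2,4,5}->{2}; Z {1,3,4}->{1}; V {1,3,4}->{3}
Constraint 3 (U + Z = V) on D(U)={2} D(Z)={1} D(V)={3}: no change
So after constraint 3: D(V)={3}, size = 1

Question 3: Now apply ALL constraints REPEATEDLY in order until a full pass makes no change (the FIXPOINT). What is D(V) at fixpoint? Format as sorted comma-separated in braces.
pass 0 (initial): D(V)={1,3,4,5}
pass 1: U {1,2,4,5}->{2}; V {1,3,4,5}->{3}; Z {1,3,4,5}->{1}
pass 2: U {2}->{}; V {3}->{}; Z {1}->{}
pass 3: no change
Fixpoint after 3 passes: D(V) = {}

Answer: {}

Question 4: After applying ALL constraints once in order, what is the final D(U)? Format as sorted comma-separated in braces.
Constraint 1 (Z + V = U) on D(Z)={1,3,4,5} D(V)={1,3,4,5} D(U)={1,2,4,5}: Z {1,3,4,5}->{1,3,4}; V {1,3,4,5}->{1,3,4}; U {1,2,4,5}->{2,4,5}
Constraint 2 (U + Z = V) on D(U)={2,4,5} D(Z)={1,3,4} D(V)={1,3,4}: U {2,4,5}->{2}; Z {1,3,4}->{1}; V {1,3,4}->{3}
Constraint 3 (U + Z = V) on D(U)={2} D(Z)={1} D(V)={3}: no change
So after all 3 constraints: D(U) = {2}

Answer: {2}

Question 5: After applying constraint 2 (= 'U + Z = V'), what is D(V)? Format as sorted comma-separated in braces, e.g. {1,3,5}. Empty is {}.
Constraint 1 (Z + V = U) on D(Z)={1,3,4,5} D(V)={1,3,4,5} D(U)={1,2,4,5}: Z {1,3,4,5}->{1,3,4}; V {1,3,4,5}->{1,3,4}; U {1,2,4,5}->{2,4,5}
Constraint 2 (U + Z = V) on D(U)={2,4,5} D(Z)={1,3,4} D(V)={1,3,4}: U {2,4,5}->{2}; Z {1,3,4}->{1}; V {1,3,4}->{3}
So after constraint 2: D(V) = {3}

Answer: {3}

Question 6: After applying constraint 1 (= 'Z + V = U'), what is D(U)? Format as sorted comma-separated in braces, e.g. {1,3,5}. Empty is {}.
Answer: {2,4,5}

Derivation:
Constraint 1 (Z + V = U) on D(Z)={1,3,4,5} D(V)={1,3,4,5} D(U)={1,2,4,5}: Z {1,3,4,5}->{1,3,4}; V {1,3,4,5}->{1,3,4}; U {1,2,4,5}->{2,4,5}
So after constraint 1: D(U) = {2,4,5}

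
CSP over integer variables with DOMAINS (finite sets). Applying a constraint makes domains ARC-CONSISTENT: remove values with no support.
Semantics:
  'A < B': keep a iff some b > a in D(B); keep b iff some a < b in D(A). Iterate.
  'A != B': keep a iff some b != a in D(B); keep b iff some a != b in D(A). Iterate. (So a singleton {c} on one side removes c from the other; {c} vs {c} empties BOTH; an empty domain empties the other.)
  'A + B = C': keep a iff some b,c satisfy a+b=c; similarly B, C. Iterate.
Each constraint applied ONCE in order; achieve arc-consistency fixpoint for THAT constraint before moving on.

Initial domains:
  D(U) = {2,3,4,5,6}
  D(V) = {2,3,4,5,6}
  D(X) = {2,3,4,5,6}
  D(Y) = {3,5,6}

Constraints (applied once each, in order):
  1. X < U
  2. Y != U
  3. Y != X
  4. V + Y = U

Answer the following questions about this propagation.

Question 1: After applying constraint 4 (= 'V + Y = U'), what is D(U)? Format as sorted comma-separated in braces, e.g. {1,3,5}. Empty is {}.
Constraint 1 (X < U) on D(X)={2,3,4,5,6} D(U)={2,3,4,5,6}: X {2,3,4,5,6}->{2,3,4,5}; U {2,3,4,5,6}->{3,4,5,6}
Constraint 2 (Y != U) on D(Y)={3,5,6} D(U)={3,4,5,6}: no change
Constraint 3 (Y != X) on D(Y)={3,5,6} D(X)={2,3,4,5}: no change
Constraint 4 (V + Y = U) on D(V)={2,3,4,5,6} D(Y)={3,5,6} D(U)={3,4,5,6}: V {2,3,4,5,6}->{2,3}; Y {3,5,6}->{3}; U {3,4,5,6}->{5,6}
So after constraint 4: D(U) = {5,6}

Answer: {5,6}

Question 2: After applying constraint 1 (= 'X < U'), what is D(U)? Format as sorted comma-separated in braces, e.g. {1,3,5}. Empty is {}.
Answer: {3,4,5,6}

Derivation:
Constraint 1 (X < U) on D(X)={2,3,4,5,6} D(U)={2,3,4,5,6}: X {2,3,4,5,6}->{2,3,4,5}; U {2,3,4,5,6}->{3,4,5,6}
So after constraint 1: D(U) = {3,4,5,6}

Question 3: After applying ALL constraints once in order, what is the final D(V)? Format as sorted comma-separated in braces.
Answer: {2,3}

Derivation:
Constraint 1 (X < U) on D(X)={2,3,4,5,6} D(U)={2,3,4,5,6}: X {2,3,4,5,6}->{2,3,4,5}; U {2,3,4,5,6}->{3,4,5,6}
Constraint 2 (Y != U) on D(Y)={3,5,6} D(U)={3,4,5,6}: no change
Constraint 3 (Y != X) on D(Y)={3,5,6} D(X)={2,3,4,5}: no change
Constraint 4 (V + Y = U) on D(V)={2,3,4,5,6} D(Y)={3,5,6} D(U)={3,4,5,6}: V {2,3,4,5,6}->{2,3}; Y {3,5,6}->{3}; U {3,4,5,6}->{5,6}
So after all 4 constraints: D(V) = {2,3}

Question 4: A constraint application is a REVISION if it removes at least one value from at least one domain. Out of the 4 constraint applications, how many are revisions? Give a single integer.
Constraint 1 (X < U) on D(X)={2,3,4,5,6} D(U)={2,3,4,5,6}: X {2,3,4,5,6}->{2,3,4,5}; U {2,3,4,5,6}->{3,4,5,6} => REVISION
Constraint 2 (Y != U) on D(Y)={3,5,6} D(U)={3,4,5,6}: no change => not a revision
Constraint 3 (Y != X) on D(Y)={3,5,6} D(X)={2,3,4,5}: no change => not a revision
Constraint 4 (V + Y = U) on D(V)={2,3,4,5,6} D(Y)={3,5,6} D(U)={3,4,5,6}: V {2,3,4,5,6}->{2,3}; Y {3,5,6}->{3}; U {3,4,5,6}->{5,6} => REVISION
Total revisions = 2

Answer: 2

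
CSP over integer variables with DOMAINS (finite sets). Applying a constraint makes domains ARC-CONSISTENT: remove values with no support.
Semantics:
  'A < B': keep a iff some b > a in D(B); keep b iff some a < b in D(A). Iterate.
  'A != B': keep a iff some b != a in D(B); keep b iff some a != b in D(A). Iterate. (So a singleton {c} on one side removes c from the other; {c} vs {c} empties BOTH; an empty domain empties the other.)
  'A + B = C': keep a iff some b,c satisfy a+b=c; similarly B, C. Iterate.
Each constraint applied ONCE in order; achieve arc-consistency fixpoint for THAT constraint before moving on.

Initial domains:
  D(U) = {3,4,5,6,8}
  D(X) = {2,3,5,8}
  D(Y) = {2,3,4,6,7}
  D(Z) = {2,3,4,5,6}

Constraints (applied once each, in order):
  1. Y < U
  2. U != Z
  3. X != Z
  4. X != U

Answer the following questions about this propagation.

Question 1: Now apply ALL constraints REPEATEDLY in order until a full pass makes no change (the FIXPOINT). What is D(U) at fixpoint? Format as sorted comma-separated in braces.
Answer: {3,4,5,6,8}

Derivation:
pass 0 (initial): D(U)={3,4,5,6,8}
pass 1: no change
Fixpoint after 1 passes: D(U) = {3,4,5,6,8}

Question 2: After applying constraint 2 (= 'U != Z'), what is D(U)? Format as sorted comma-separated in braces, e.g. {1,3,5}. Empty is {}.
Answer: {3,4,5,6,8}

Derivation:
Constraint 1 (Y < U) on D(Y)={2,3,4,6,7} D(U)={3,4,5,6,8}: no change
Constraint 2 (U != Z) on D(U)={3,4,5,6,8} D(Z)={2,3,4,5,6}: no change
So after constraint 2: D(U) = {3,4,5,6,8}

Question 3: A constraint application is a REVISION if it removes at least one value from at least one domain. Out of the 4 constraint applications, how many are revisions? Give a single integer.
Answer: 0

Derivation:
Constraint 1 (Y < U) on D(Y)={2,3,4,6,7} D(U)={3,4,5,6,8}: no change => not a revision
Constraint 2 (U != Z) on D(U)={3,4,5,6,8} D(Z)={2,3,4,5,6}: no change => not a revision
Constraint 3 (X != Z) on D(X)={2,3,5,8} D(Z)={2,3,4,5,6}: no change => not a revision
Constraint 4 (X != U) on D(X)={2,3,5,8} D(U)={3,4,5,6,8}: no change => not a revision
Total revisions = 0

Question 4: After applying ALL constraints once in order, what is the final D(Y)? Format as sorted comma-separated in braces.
Constraint 1 (Y < U) on D(Y)={2,3,4,6,7} D(U)={3,4,5,6,8}: no change
Constraint 2 (U != Z) on D(U)={3,4,5,6,8} D(Z)={2,3,4,5,6}: no change
Constraint 3 (X != Z) on D(X)={2,3,5,8} D(Z)={2,3,4,5,6}: no change
Constraint 4 (X != U) on D(X)={2,3,5,8} D(U)={3,4,5,6,8}: no change
So after all 4 constraints: D(Y) = {2,3,4,6,7}

Answer: {2,3,4,6,7}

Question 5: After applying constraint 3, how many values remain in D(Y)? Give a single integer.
Constraint 1 (Y < U) on D(Y)={2,3,4,6,7} D(U)={3,4,5,6,8}: no change
Constraint 2 (U != Z) on D(U)={3,4,5,6,8} D(Z)={2,3,4,5,6}: no change
Constraint 3 (X != Z) on D(X)={2,3,5,8} D(Z)={2,3,4,5,6}: no change
So after constraint 3: D(Y)={2,3,4,6,7}, size = 5

Answer: 5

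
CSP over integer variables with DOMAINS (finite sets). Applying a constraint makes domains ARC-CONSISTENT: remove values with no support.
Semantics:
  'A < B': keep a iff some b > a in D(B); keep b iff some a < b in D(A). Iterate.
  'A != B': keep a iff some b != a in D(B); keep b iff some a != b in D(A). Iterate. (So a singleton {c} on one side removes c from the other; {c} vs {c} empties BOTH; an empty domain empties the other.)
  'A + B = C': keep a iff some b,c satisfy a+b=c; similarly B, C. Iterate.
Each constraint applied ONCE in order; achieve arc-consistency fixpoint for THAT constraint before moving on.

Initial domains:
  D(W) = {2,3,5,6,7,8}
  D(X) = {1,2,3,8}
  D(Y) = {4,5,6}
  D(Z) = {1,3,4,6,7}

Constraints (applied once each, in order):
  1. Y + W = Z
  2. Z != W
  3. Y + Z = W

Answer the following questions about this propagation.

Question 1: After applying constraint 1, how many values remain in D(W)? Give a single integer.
Answer: 2

Derivation:
Constraint 1 (Y + W = Z) on D(Y)={4,5,6} D(W)={2,3,5,6,7,8} D(Z)={1,3,4,6,7}: Y {4,5,6}->{4,5}; W {2,3,5,6,7,8}->{2,3}; Z {1,3,4,6,7}->{6,7}
So after constraint 1: D(W)={2,3}, size = 2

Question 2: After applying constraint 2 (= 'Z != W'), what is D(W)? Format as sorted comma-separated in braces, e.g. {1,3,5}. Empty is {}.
Constraint 1 (Y + W = Z) on D(Y)={4,5,6} D(W)={2,3,5,6,7,8} D(Z)={1,3,4,6,7}: Y {4,5,6}->{4,5}; W {2,3,5,6,7,8}->{2,3}; Z {1,3,4,6,7}->{6,7}
Constraint 2 (Z != W) on D(Z)={6,7} D(W)={2,3}: no change
So after constraint 2: D(W) = {2,3}

Answer: {2,3}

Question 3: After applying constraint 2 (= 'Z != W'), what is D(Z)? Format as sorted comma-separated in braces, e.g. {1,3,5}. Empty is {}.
Constraint 1 (Y + W = Z) on D(Y)={4,5,6} D(W)={2,3,5,6,7,8} D(Z)={1,3,4,6,7}: Y {4,5,6}->{4,5}; W {2,3,5,6,7,8}->{2,3}; Z {1,3,4,6,7}->{6,7}
Constraint 2 (Z != W) on D(Z)={6,7} D(W)={2,3}: no change
So after constraint 2: D(Z) = {6,7}

Answer: {6,7}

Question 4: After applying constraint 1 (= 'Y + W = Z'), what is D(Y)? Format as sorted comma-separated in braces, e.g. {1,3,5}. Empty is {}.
Answer: {4,5}

Derivation:
Constraint 1 (Y + W = Z) on D(Y)={4,5,6} D(W)={2,3,5,6,7,8} D(Z)={1,3,4,6,7}: Y {4,5,6}->{4,5}; W {2,3,5,6,7,8}->{2,3}; Z {1,3,4,6,7}->{6,7}
So after constraint 1: D(Y) = {4,5}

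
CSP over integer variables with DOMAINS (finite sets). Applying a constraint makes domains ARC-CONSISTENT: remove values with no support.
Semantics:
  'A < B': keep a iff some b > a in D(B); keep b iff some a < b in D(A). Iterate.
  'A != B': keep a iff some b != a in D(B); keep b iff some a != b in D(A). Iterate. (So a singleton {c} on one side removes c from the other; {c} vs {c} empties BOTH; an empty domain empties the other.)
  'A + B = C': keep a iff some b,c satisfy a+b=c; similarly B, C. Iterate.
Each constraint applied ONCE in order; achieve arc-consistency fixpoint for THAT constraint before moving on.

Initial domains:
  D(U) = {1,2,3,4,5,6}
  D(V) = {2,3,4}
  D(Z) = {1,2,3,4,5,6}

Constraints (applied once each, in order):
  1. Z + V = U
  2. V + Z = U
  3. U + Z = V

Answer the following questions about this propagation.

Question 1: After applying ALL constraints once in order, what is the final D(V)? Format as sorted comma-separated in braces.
Constraint 1 (Z + V = U) on D(Z)={1,2,3,4,5,6} D(V)={2,3,4} D(U)={1,2,3,4,5,6}: Z {1,2,3,4,5,6}->{1,2,3,4}; U {1,2,3,4,5,6}->{3,4,5,6}
Constraint 2 (V + Z = U) on D(V)={2,3,4} D(Z)={1,2,3,4} D(U)={3,4,5,6}: no change
Constraint 3 (U + Z = V) on D(U)={3,4,5,6} D(Z)={1,2,3,4} D(V)={2,3,4}: U {3,4,5,6}->{3}; Z {1,2,3,4}->{1}; V {2,3,4}->{4}
So after all 3 constraints: D(V) = {4}

Answer: {4}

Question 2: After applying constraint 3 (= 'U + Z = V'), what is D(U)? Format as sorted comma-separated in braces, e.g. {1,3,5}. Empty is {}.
Constraint 1 (Z + V = U) on D(Z)={1,2,3,4,5,6} D(V)={2,3,4} D(U)={1,2,3,4,5,6}: Z {1,2,3,4,5,6}->{1,2,3,4}; U {1,2,3,4,5,6}->{3,4,5,6}
Constraint 2 (V + Z = U) on D(V)={2,3,4} D(Z)={1,2,3,4} D(U)={3,4,5,6}: no change
Constraint 3 (U + Z = V) on D(U)={3,4,5,6} D(Z)={1,2,3,4} D(V)={2,3,4}: U {3,4,5,6}->{3}; Z {1,2,3,4}->{1}; V {2,3,4}->{4}
So after constraint 3: D(U) = {3}

Answer: {3}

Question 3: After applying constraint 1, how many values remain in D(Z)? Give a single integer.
Answer: 4

Derivation:
Constraint 1 (Z + V = U) on D(Z)={1,2,3,4,5,6} D(V)={2,3,4} D(U)={1,2,3,4,5,6}: Z {1,2,3,4,5,6}->{1,2,3,4}; U {1,2,3,4,5,6}->{3,4,5,6}
So after constraint 1: D(Z)={1,2,3,4}, size = 4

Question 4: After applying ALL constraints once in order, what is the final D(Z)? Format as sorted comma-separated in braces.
Answer: {1}

Derivation:
Constraint 1 (Z + V = U) on D(Z)={1,2,3,4,5,6} D(V)={2,3,4} D(U)={1,2,3,4,5,6}: Z {1,2,3,4,5,6}->{1,2,3,4}; U {1,2,3,4,5,6}->{3,4,5,6}
Constraint 2 (V + Z = U) on D(V)={2,3,4} D(Z)={1,2,3,4} D(U)={3,4,5,6}: no change
Constraint 3 (U + Z = V) on D(U)={3,4,5,6} D(Z)={1,2,3,4} D(V)={2,3,4}: U {3,4,5,6}->{3}; Z {1,2,3,4}->{1}; V {2,3,4}->{4}
So after all 3 constraints: D(Z) = {1}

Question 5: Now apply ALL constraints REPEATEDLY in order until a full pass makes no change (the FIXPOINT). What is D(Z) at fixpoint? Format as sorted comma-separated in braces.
Answer: {}

Derivation:
pass 0 (initial): D(Z)={1,2,3,4,5,6}
pass 1: U {1,2,3,4,5,6}->{3}; V {2,3,4}->{4}; Z {1,2,3,4,5,6}->{1}
pass 2: U {3}->{}; V {4}->{}; Z {1}->{}
pass 3: no change
Fixpoint after 3 passes: D(Z) = {}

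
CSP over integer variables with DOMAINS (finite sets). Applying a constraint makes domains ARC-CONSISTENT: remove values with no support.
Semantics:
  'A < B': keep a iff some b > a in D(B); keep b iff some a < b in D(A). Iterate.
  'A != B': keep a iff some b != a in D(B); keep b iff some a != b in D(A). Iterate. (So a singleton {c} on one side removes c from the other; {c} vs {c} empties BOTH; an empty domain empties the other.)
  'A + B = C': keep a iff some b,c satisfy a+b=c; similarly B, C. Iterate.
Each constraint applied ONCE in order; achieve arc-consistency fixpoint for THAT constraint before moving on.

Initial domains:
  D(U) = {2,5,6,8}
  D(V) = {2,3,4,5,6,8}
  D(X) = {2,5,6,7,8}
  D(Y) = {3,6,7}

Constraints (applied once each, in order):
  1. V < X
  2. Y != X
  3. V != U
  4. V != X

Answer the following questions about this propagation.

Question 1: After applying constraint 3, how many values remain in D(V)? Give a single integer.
Constraint 1 (V < X) on D(V)={2,3,4,5,6,8} D(X)={2,5,6,7,8}: V {2,3,4,5,6,8}->{2,3,4,5,6}; X {2,5,6,7,8}->{5,6,7,8}
Constraint 2 (Y != X) on D(Y)={3,6,7} D(X)={5,6,7,8}: no change
Constraint 3 (V != U) on D(V)={2,3,4,5,6} D(U)={2,5,6,8}: no change
So after constraint 3: D(V)={2,3,4,5,6}, size = 5

Answer: 5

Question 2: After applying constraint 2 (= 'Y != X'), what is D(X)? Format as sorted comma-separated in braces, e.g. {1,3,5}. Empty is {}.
Constraint 1 (V < X) on D(V)={2,3,4,5,6,8} D(X)={2,5,6,7,8}: V {2,3,4,5,6,8}->{2,3,4,5,6}; X {2,5,6,7,8}->{5,6,7,8}
Constraint 2 (Y != X) on D(Y)={3,6,7} D(X)={5,6,7,8}: no change
So after constraint 2: D(X) = {5,6,7,8}

Answer: {5,6,7,8}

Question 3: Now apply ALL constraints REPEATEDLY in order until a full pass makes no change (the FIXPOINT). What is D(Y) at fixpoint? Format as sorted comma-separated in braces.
Answer: {3,6,7}

Derivation:
pass 0 (initial): D(Y)={3,6,7}
pass 1: V {2,3,4,5,6,8}->{2,3,4,5,6}; X {2,5,6,7,8}->{5,6,7,8}
pass 2: no change
Fixpoint after 2 passes: D(Y) = {3,6,7}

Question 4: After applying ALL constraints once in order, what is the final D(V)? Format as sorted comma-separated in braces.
Answer: {2,3,4,5,6}

Derivation:
Constraint 1 (V < X) on D(V)={2,3,4,5,6,8} D(X)={2,5,6,7,8}: V {2,3,4,5,6,8}->{2,3,4,5,6}; X {2,5,6,7,8}->{5,6,7,8}
Constraint 2 (Y != X) on D(Y)={3,6,7} D(X)={5,6,7,8}: no change
Constraint 3 (V != U) on D(V)={2,3,4,5,6} D(U)={2,5,6,8}: no change
Constraint 4 (V != X) on D(V)={2,3,4,5,6} D(X)={5,6,7,8}: no change
So after all 4 constraints: D(V) = {2,3,4,5,6}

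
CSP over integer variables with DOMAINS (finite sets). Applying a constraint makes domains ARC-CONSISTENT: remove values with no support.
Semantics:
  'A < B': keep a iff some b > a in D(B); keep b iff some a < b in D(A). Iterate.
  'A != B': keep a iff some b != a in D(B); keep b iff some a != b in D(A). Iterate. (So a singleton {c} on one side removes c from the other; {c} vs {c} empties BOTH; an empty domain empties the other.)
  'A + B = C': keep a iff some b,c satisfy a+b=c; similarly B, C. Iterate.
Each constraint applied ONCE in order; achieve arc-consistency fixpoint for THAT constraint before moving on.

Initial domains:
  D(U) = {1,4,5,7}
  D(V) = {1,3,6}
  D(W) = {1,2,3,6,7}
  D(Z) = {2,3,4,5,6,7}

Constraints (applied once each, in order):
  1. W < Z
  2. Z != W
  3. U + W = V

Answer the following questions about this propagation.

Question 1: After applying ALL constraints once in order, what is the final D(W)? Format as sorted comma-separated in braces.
Constraint 1 (W < Z) on D(W)={1,2,3,6,7} D(Z)={2,3,4,5,6,7}: W {1,2,3,6,7}->{1,2,3,6}
Constraint 2 (Z != W) on D(Z)={2,3,4,5,6,7} D(W)={1,2,3,6}: no change
Constraint 3 (U + W = V) on D(U)={1,4,5,7} D(W)={1,2,3,6} D(V)={1,3,6}: U {1,4,5,7}->{1,4,5}; W {1,2,3,6}->{1,2}; V {1,3,6}->{3,6}
So after all 3 constraints: D(W) = {1,2}

Answer: {1,2}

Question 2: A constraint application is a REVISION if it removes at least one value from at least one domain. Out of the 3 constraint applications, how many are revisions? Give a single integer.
Answer: 2

Derivation:
Constraint 1 (W < Z) on D(W)={1,2,3,6,7} D(Z)={2,3,4,5,6,7}: W {1,2,3,6,7}->{1,2,3,6} => REVISION
Constraint 2 (Z != W) on D(Z)={2,3,4,5,6,7} D(W)={1,2,3,6}: no change => not a revision
Constraint 3 (U + W = V) on D(U)={1,4,5,7} D(W)={1,2,3,6} D(V)={1,3,6}: U {1,4,5,7}->{1,4,5}; W {1,2,3,6}->{1,2}; V {1,3,6}->{3,6} => REVISION
Total revisions = 2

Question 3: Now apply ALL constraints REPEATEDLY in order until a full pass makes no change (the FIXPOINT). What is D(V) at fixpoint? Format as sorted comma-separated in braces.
Answer: {3,6}

Derivation:
pass 0 (initial): D(V)={1,3,6}
pass 1: U {1,4,5,7}->{1,4,5}; V {1,3,6}->{3,6}; W {1,2,3,6,7}->{1,2}
pass 2: no change
Fixpoint after 2 passes: D(V) = {3,6}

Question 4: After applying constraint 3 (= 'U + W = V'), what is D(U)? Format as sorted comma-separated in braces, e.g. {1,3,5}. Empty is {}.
Answer: {1,4,5}

Derivation:
Constraint 1 (W < Z) on D(W)={1,2,3,6,7} D(Z)={2,3,4,5,6,7}: W {1,2,3,6,7}->{1,2,3,6}
Constraint 2 (Z != W) on D(Z)={2,3,4,5,6,7} D(W)={1,2,3,6}: no change
Constraint 3 (U + W = V) on D(U)={1,4,5,7} D(W)={1,2,3,6} D(V)={1,3,6}: U {1,4,5,7}->{1,4,5}; W {1,2,3,6}->{1,2}; V {1,3,6}->{3,6}
So after constraint 3: D(U) = {1,4,5}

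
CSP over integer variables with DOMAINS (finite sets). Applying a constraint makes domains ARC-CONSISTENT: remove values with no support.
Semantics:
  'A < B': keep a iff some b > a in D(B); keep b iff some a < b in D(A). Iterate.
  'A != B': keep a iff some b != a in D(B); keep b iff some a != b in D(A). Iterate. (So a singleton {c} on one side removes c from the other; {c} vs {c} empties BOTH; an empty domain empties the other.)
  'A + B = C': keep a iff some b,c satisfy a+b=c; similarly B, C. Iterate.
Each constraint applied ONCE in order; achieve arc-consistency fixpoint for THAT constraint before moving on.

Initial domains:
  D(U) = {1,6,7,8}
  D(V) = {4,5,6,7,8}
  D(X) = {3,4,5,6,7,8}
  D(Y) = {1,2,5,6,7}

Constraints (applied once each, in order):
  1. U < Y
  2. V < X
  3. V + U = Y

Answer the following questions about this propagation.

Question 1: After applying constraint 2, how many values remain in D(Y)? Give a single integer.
Answer: 4

Derivation:
Constraint 1 (U < Y) on D(U)={1,6,7,8} D(Y)={1,2,5,6,7}: U {1,6,7,8}->{1,6}; Y {1,2,5,6,7}->{2,5,6,7}
Constraint 2 (V < X) on D(V)={4,5,6,7,8} D(X)={3,4,5,6,7,8}: V {4,5,6,7,8}->{4,5,6,7}; X {3,4,5,6,7,8}->{5,6,7,8}
So after constraint 2: D(Y)={2,5,6,7}, size = 4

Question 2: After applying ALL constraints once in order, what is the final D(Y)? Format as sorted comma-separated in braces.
Answer: {5,6,7}

Derivation:
Constraint 1 (U < Y) on D(U)={1,6,7,8} D(Y)={1,2,5,6,7}: U {1,6,7,8}->{1,6}; Y {1,2,5,6,7}->{2,5,6,7}
Constraint 2 (V < X) on D(V)={4,5,6,7,8} D(X)={3,4,5,6,7,8}: V {4,5,6,7,8}->{4,5,6,7}; X {3,4,5,6,7,8}->{5,6,7,8}
Constraint 3 (V + U = Y) on D(V)={4,5,6,7} D(U)={1,6} D(Y)={2,5,6,7}: V {4,5,6,7}->{4,5,6}; U {1,6}->{1}; Y {2,5,6,7}->{5,6,7}
So after all 3 constraints: D(Y) = {5,6,7}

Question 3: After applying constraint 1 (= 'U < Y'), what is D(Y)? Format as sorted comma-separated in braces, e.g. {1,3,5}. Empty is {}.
Constraint 1 (U < Y) on D(U)={1,6,7,8} D(Y)={1,2,5,6,7}: U {1,6,7,8}->{1,6}; Y {1,2,5,6,7}->{2,5,6,7}
So after constraint 1: D(Y) = {2,5,6,7}

Answer: {2,5,6,7}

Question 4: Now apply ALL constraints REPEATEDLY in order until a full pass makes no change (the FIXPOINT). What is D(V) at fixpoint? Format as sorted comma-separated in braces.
pass 0 (initial): D(V)={4,5,6,7,8}
pass 1: U {1,6,7,8}->{1}; V {4,5,6,7,8}->{4,5,6}; X {3,4,5,6,7,8}->{5,6,7,8}; Y {1,2,5,6,7}->{5,6,7}
pass 2: no change
Fixpoint after 2 passes: D(V) = {4,5,6}

Answer: {4,5,6}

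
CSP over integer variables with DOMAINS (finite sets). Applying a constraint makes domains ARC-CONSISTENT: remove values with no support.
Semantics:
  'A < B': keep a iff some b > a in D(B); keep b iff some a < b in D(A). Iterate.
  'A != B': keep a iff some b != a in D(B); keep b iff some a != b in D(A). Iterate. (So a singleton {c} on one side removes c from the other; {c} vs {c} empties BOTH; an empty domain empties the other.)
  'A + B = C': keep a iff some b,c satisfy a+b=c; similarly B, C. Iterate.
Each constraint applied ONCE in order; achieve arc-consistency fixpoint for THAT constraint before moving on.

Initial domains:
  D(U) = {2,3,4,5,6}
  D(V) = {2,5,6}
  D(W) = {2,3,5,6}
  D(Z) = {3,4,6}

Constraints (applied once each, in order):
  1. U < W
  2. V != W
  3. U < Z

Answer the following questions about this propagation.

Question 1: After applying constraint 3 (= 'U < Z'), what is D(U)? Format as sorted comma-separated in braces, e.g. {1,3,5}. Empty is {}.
Answer: {2,3,4,5}

Derivation:
Constraint 1 (U < W) on D(U)={2,3,4,5,6} D(W)={2,3,5,6}: U {2,3,4,5,6}->{2,3,4,5}; W {2,3,5,6}->{3,5,6}
Constraint 2 (V != W) on D(V)={2,5,6} D(W)={3,5,6}: no change
Constraint 3 (U < Z) on D(U)={2,3,4,5} D(Z)={3,4,6}: no change
So after constraint 3: D(U) = {2,3,4,5}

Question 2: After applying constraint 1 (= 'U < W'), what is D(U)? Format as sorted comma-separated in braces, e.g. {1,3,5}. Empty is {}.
Constraint 1 (U < W) on D(U)={2,3,4,5,6} D(W)={2,3,5,6}: U {2,3,4,5,6}->{2,3,4,5}; W {2,3,5,6}->{3,5,6}
So after constraint 1: D(U) = {2,3,4,5}

Answer: {2,3,4,5}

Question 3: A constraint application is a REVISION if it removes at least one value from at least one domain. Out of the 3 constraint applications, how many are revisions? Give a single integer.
Answer: 1

Derivation:
Constraint 1 (U < W) on D(U)={2,3,4,5,6} D(W)={2,3,5,6}: U {2,3,4,5,6}->{2,3,4,5}; W {2,3,5,6}->{3,5,6} => REVISION
Constraint 2 (V != W) on D(V)={2,5,6} D(W)={3,5,6}: no change => not a revision
Constraint 3 (U < Z) on D(U)={2,3,4,5} D(Z)={3,4,6}: no change => not a revision
Total revisions = 1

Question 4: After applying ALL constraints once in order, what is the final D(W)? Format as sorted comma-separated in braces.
Answer: {3,5,6}

Derivation:
Constraint 1 (U < W) on D(U)={2,3,4,5,6} D(W)={2,3,5,6}: U {2,3,4,5,6}->{2,3,4,5}; W {2,3,5,6}->{3,5,6}
Constraint 2 (V != W) on D(V)={2,5,6} D(W)={3,5,6}: no change
Constraint 3 (U < Z) on D(U)={2,3,4,5} D(Z)={3,4,6}: no change
So after all 3 constraints: D(W) = {3,5,6}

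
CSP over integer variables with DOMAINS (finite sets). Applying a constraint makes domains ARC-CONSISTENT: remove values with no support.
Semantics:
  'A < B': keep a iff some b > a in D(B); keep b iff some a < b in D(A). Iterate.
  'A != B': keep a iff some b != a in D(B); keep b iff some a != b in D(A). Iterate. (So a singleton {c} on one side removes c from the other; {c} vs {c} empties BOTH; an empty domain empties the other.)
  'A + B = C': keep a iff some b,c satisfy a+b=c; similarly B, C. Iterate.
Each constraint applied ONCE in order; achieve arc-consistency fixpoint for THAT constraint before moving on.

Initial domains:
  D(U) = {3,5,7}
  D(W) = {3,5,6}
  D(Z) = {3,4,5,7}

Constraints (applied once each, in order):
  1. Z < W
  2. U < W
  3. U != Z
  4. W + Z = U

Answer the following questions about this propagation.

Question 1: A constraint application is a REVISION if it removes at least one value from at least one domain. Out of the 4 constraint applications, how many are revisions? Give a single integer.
Constraint 1 (Z < W) on D(Z)={3,4,5,7} D(W)={3,5,6}: Z {3,4,5,7}->{3,4,5}; W {3,5,6}->{5,6} => REVISION
Constraint 2 (U < W) on D(U)={3,5,7} D(W)={5,6}: U {3,5,7}->{3,5} => REVISION
Constraint 3 (U != Z) on D(U)={3,5} D(Z)={3,4,5}: no change => not a revision
Constraint 4 (W + Z = U) on D(W)={5,6} D(Z)={3,4,5} D(U)={3,5}: W {5,6}->{}; Z {3,4,5}->{}; U {3,5}->{} => REVISION
Total revisions = 3

Answer: 3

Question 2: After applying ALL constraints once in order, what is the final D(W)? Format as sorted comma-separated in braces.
Answer: {}

Derivation:
Constraint 1 (Z < W) on D(Z)={3,4,5,7} D(W)={3,5,6}: Z {3,4,5,7}->{3,4,5}; W {3,5,6}->{5,6}
Constraint 2 (U < W) on D(U)={3,5,7} D(W)={5,6}: U {3,5,7}->{3,5}
Constraint 3 (U != Z) on D(U)={3,5} D(Z)={3,4,5}: no change
Constraint 4 (W + Z = U) on D(W)={5,6} D(Z)={3,4,5} D(U)={3,5}: W {5,6}->{}; Z {3,4,5}->{}; U {3,5}->{}
So after all 4 constraints: D(W) = {}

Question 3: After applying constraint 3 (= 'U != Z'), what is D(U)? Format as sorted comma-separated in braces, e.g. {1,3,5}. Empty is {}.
Answer: {3,5}

Derivation:
Constraint 1 (Z < W) on D(Z)={3,4,5,7} D(W)={3,5,6}: Z {3,4,5,7}->{3,4,5}; W {3,5,6}->{5,6}
Constraint 2 (U < W) on D(U)={3,5,7} D(W)={5,6}: U {3,5,7}->{3,5}
Constraint 3 (U != Z) on D(U)={3,5} D(Z)={3,4,5}: no change
So after constraint 3: D(U) = {3,5}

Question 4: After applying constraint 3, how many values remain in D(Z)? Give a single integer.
Answer: 3

Derivation:
Constraint 1 (Z < W) on D(Z)={3,4,5,7} D(W)={3,5,6}: Z {3,4,5,7}->{3,4,5}; W {3,5,6}->{5,6}
Constraint 2 (U < W) on D(U)={3,5,7} D(W)={5,6}: U {3,5,7}->{3,5}
Constraint 3 (U != Z) on D(U)={3,5} D(Z)={3,4,5}: no change
So after constraint 3: D(Z)={3,4,5}, size = 3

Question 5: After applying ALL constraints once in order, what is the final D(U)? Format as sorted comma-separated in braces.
Answer: {}

Derivation:
Constraint 1 (Z < W) on D(Z)={3,4,5,7} D(W)={3,5,6}: Z {3,4,5,7}->{3,4,5}; W {3,5,6}->{5,6}
Constraint 2 (U < W) on D(U)={3,5,7} D(W)={5,6}: U {3,5,7}->{3,5}
Constraint 3 (U != Z) on D(U)={3,5} D(Z)={3,4,5}: no change
Constraint 4 (W + Z = U) on D(W)={5,6} D(Z)={3,4,5} D(U)={3,5}: W {5,6}->{}; Z {3,4,5}->{}; U {3,5}->{}
So after all 4 constraints: D(U) = {}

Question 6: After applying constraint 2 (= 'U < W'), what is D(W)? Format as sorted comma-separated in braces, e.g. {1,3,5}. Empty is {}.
Constraint 1 (Z < W) on D(Z)={3,4,5,7} D(W)={3,5,6}: Z {3,4,5,7}->{3,4,5}; W {3,5,6}->{5,6}
Constraint 2 (U < W) on D(U)={3,5,7} D(W)={5,6}: U {3,5,7}->{3,5}
So after constraint 2: D(W) = {5,6}

Answer: {5,6}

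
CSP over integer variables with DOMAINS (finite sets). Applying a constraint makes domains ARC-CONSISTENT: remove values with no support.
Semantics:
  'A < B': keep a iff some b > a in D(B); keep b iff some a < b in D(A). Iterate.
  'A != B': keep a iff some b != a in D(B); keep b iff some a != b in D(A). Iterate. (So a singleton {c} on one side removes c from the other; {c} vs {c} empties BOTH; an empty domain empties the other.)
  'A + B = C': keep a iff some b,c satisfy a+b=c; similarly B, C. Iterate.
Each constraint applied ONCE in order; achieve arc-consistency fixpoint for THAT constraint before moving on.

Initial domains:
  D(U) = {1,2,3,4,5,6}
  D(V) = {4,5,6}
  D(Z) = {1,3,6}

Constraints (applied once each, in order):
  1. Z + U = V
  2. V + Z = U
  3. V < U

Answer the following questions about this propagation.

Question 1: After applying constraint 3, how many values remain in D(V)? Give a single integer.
Answer: 1

Derivation:
Constraint 1 (Z + U = V) on D(Z)={1,3,6} D(U)={1,2,3,4,5,6} D(V)={4,5,6}: Z {1,3,6}->{1,3}; U {1,2,3,4,5,6}->{1,2,3,4,5}
Constraint 2 (V + Z = U) on D(V)={4,5,6} D(Z)={1,3} D(U)={1,2,3,4,5}: V {4,5,6}->{4}; Z {1,3}->{1}; U {1,2,3,4,5}->{5}
Constraint 3 (V < U) on D(V)={4} D(U)={5}: no change
So after constraint 3: D(V)={4}, size = 1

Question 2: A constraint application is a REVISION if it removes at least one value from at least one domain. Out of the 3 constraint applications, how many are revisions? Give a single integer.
Constraint 1 (Z + U = V) on D(Z)={1,3,6} D(U)={1,2,3,4,5,6} D(V)={4,5,6}: Z {1,3,6}->{1,3}; U {1,2,3,4,5,6}->{1,2,3,4,5} => REVISION
Constraint 2 (V + Z = U) on D(V)={4,5,6} D(Z)={1,3} D(U)={1,2,3,4,5}: V {4,5,6}->{4}; Z {1,3}->{1}; U {1,2,3,4,5}->{5} => REVISION
Constraint 3 (V < U) on D(V)={4} D(U)={5}: no change => not a revision
Total revisions = 2

Answer: 2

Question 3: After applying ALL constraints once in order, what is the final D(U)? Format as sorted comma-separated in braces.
Answer: {5}

Derivation:
Constraint 1 (Z + U = V) on D(Z)={1,3,6} D(U)={1,2,3,4,5,6} D(V)={4,5,6}: Z {1,3,6}->{1,3}; U {1,2,3,4,5,6}->{1,2,3,4,5}
Constraint 2 (V + Z = U) on D(V)={4,5,6} D(Z)={1,3} D(U)={1,2,3,4,5}: V {4,5,6}->{4}; Z {1,3}->{1}; U {1,2,3,4,5}->{5}
Constraint 3 (V < U) on D(V)={4} D(U)={5}: no change
So after all 3 constraints: D(U) = {5}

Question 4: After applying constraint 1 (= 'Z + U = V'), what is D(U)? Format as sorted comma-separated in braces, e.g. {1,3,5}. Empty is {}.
Answer: {1,2,3,4,5}

Derivation:
Constraint 1 (Z + U = V) on D(Z)={1,3,6} D(U)={1,2,3,4,5,6} D(V)={4,5,6}: Z {1,3,6}->{1,3}; U {1,2,3,4,5,6}->{1,2,3,4,5}
So after constraint 1: D(U) = {1,2,3,4,5}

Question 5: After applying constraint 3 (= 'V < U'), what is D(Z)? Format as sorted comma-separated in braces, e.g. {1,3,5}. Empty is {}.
Constraint 1 (Z + U = V) on D(Z)={1,3,6} D(U)={1,2,3,4,5,6} D(V)={4,5,6}: Z {1,3,6}->{1,3}; U {1,2,3,4,5,6}->{1,2,3,4,5}
Constraint 2 (V + Z = U) on D(V)={4,5,6} D(Z)={1,3} D(U)={1,2,3,4,5}: V {4,5,6}->{4}; Z {1,3}->{1}; U {1,2,3,4,5}->{5}
Constraint 3 (V < U) on D(V)={4} D(U)={5}: no change
So after constraint 3: D(Z) = {1}

Answer: {1}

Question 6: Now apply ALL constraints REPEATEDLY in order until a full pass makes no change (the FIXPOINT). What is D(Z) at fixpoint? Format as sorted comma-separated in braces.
Answer: {}

Derivation:
pass 0 (initial): D(Z)={1,3,6}
pass 1: U {1,2,3,4,5,6}->{5}; V {4,5,6}->{4}; Z {1,3,6}->{1}
pass 2: U {5}->{}; V {4}->{}; Z {1}->{}
pass 3: no change
Fixpoint after 3 passes: D(Z) = {}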